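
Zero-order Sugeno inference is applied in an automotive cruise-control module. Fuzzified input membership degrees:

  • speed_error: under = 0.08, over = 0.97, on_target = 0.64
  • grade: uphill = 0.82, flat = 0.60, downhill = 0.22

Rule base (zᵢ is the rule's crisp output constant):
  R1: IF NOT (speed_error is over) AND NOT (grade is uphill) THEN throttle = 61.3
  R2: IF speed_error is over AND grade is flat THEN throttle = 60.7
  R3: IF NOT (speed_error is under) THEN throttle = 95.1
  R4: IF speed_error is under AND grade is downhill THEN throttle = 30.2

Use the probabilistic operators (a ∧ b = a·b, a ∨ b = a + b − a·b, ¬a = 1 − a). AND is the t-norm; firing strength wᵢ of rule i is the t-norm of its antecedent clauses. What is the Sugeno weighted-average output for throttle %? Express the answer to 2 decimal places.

R1 (z=61.3): ¬over=1−0.97=0.03, ¬uphill=1−0.82=0.18; AND[a·b] → w = 0.0054
R2 (z=60.7): over=0.97, flat=0.60; AND[a·b] → w = 0.5820
R3 (z=95.1): ¬under=1−0.08=0.92 → w = 0.9200
R4 (z=30.2): under=0.08, downhill=0.22; AND[a·b] → w = 0.0176
Weighted average = (0.0054·61.3 + 0.5820·60.7 + 0.9200·95.1 + 0.0176·30.2) / (0.0054 + 0.5820 + 0.9200 + 0.0176)
  = 123.6819 / 1.5250 = 81.10

81.10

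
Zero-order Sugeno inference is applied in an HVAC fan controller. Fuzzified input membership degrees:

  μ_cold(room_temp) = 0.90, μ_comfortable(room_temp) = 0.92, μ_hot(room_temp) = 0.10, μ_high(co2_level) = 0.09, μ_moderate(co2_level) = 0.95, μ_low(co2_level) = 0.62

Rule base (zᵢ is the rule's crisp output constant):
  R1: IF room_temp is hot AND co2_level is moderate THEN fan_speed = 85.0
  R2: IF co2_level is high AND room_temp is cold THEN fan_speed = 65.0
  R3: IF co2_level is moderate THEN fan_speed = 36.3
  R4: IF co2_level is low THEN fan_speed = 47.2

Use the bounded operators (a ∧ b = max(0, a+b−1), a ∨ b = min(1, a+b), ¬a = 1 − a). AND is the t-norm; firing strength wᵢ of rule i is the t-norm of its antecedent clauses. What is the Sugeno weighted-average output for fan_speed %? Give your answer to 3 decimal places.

41.975

R1 (z=85.0): hot=0.10, moderate=0.95; AND[max(0, a+b−1)] → w = 0.05
R2 (z=65.0): high=0.09, cold=0.90; AND[max(0, a+b−1)] → w = 0.00
R3 (z=36.3): moderate=0.95 → w = 0.95
R4 (z=47.2): low=0.62 → w = 0.62
Weighted average = (0.05·85.0 + 0.00·65.0 + 0.95·36.3 + 0.62·47.2) / (0.05 + 0.00 + 0.95 + 0.62)
  = 67.9990 / 1.6200 = 41.975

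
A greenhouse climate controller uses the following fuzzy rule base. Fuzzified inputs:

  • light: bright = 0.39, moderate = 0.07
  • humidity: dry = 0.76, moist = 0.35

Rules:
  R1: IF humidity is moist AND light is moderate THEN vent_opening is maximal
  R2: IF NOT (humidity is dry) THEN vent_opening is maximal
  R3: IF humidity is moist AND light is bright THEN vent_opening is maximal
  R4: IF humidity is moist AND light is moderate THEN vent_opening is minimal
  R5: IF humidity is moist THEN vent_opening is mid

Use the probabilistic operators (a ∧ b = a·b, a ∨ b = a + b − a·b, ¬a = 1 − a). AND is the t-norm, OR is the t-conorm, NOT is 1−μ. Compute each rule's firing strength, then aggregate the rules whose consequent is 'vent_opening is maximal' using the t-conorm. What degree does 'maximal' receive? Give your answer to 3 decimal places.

R1: moist=0.35, moderate=0.07; AND[a·b] → w = 0.0245
R2: ¬dry=1−0.76=0.24 → w = 0.2400
R3: moist=0.35, bright=0.39; AND[a·b] → w = 0.1365
R4: moist=0.35, moderate=0.07; AND[a·b] → w = 0.0245
R5: moist=0.35 → w = 0.3500
Rules with consequent 'maximal': {R1, R2, R3} → strengths 0.0245, 0.2400, 0.1365
Aggregate via t-conorm [a + b − a·b]: 0.3598

0.360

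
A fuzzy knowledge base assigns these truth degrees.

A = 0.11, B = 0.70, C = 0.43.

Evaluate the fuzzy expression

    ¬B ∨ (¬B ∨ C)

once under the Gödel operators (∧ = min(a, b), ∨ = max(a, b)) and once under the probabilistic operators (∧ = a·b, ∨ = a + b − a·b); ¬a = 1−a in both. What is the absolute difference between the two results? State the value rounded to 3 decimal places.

Under Gödel:
  ¬B = 1 − 0.70 = 0.30
  ¬B = 1 − 0.70 = 0.30
  ¬B ∨ C = max(a, b) on (0.30, 0.43) = 0.43
  ¬B ∨ (¬B ∨ C) = max(a, b) on (0.30, 0.43) = 0.43
  → value = 0.4300
Under probabilistic:
  ¬B = 1 − 0.7000 = 0.3000
  ¬B = 1 − 0.7000 = 0.3000
  ¬B ∨ C = a + b − a·b on (0.3000, 0.4300) = 0.6010
  ¬B ∨ (¬B ∨ C) = a + b − a·b on (0.3000, 0.6010) = 0.7207
  → value = 0.7207
|0.4300 − 0.7207| = 0.291

0.291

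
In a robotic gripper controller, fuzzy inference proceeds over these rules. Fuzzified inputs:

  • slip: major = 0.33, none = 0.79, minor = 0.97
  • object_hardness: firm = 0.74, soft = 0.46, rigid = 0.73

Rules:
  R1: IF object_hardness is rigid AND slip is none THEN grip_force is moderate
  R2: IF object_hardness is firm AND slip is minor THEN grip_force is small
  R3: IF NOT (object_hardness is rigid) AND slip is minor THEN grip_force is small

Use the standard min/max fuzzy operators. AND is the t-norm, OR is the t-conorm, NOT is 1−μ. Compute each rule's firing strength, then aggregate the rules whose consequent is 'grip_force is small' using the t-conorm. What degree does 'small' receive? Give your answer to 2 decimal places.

0.74

R1: rigid=0.73, none=0.79; AND[min(a, b)] → w = 0.73
R2: firm=0.74, minor=0.97; AND[min(a, b)] → w = 0.74
R3: ¬rigid=1−0.73=0.27, minor=0.97; AND[min(a, b)] → w = 0.27
Rules with consequent 'small': {R2, R3} → strengths 0.74, 0.27
Aggregate via t-conorm [max(a, b)]: 0.74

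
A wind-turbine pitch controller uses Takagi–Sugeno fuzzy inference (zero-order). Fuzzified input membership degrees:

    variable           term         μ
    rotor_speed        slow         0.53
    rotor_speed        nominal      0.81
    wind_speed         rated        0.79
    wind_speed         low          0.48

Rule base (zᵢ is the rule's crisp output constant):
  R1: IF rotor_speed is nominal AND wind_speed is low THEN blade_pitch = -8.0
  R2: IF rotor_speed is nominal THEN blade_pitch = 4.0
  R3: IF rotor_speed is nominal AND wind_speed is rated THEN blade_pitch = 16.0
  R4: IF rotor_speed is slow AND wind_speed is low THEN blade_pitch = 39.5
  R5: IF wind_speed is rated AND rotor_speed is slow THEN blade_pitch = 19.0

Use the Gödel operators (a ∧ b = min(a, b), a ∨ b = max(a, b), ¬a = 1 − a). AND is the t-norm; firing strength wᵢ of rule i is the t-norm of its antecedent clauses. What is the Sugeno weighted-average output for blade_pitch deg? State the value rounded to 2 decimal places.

13.29

R1 (z=-8.0): nominal=0.81, low=0.48; AND[min(a, b)] → w = 0.48
R2 (z=4.0): nominal=0.81 → w = 0.81
R3 (z=16.0): nominal=0.81, rated=0.79; AND[min(a, b)] → w = 0.79
R4 (z=39.5): slow=0.53, low=0.48; AND[min(a, b)] → w = 0.48
R5 (z=19.0): rated=0.79, slow=0.53; AND[min(a, b)] → w = 0.53
Weighted average = (0.48·-8.0 + 0.81·4.0 + 0.79·16.0 + 0.48·39.5 + 0.53·19.0) / (0.48 + 0.81 + 0.79 + 0.48 + 0.53)
  = 41.0700 / 3.0900 = 13.29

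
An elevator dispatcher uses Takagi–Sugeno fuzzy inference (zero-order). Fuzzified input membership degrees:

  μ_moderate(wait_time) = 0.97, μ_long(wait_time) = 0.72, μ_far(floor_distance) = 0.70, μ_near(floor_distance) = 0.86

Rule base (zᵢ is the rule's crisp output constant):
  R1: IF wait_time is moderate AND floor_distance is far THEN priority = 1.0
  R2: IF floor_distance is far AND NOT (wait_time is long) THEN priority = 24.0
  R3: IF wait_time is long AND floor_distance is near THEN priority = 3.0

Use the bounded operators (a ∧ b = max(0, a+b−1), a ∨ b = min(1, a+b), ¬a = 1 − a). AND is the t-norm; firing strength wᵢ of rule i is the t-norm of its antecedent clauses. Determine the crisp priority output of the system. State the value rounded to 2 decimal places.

1.93

R1 (z=1.0): moderate=0.97, far=0.70; AND[max(0, a+b−1)] → w = 0.67
R2 (z=24.0): far=0.70, ¬long=1−0.72=0.28; AND[max(0, a+b−1)] → w = 0.00
R3 (z=3.0): long=0.72, near=0.86; AND[max(0, a+b−1)] → w = 0.58
Weighted average = (0.67·1.0 + 0.00·24.0 + 0.58·3.0) / (0.67 + 0.00 + 0.58)
  = 2.4100 / 1.2500 = 1.93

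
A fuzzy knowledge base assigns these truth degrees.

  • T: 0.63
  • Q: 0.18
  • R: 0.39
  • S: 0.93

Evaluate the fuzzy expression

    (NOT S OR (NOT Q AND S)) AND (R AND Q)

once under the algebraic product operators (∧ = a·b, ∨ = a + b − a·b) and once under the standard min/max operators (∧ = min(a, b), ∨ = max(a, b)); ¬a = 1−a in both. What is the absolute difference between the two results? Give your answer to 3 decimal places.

0.125

Under algebraic product:
  NOT S = 1 − 0.9300 = 0.0700
  NOT Q = 1 − 0.1800 = 0.8200
  NOT Q AND S = a·b on (0.8200, 0.9300) = 0.7626
  NOT S OR (NOT Q AND S) = a + b − a·b on (0.0700, 0.7626) = 0.7792
  R AND Q = a·b on (0.3900, 0.1800) = 0.0702
  (NOT S OR (NOT Q AND S)) AND (R AND Q) = a·b on (0.7792, 0.0702) = 0.0547
  → value = 0.0547
Under standard min/max:
  NOT S = 1 − 0.93 = 0.07
  NOT Q = 1 − 0.18 = 0.82
  NOT Q AND S = min(a, b) on (0.82, 0.93) = 0.82
  NOT S OR (NOT Q AND S) = max(a, b) on (0.07, 0.82) = 0.82
  R AND Q = min(a, b) on (0.39, 0.18) = 0.18
  (NOT S OR (NOT Q AND S)) AND (R AND Q) = min(a, b) on (0.82, 0.18) = 0.18
  → value = 0.1800
|0.0547 − 0.1800| = 0.125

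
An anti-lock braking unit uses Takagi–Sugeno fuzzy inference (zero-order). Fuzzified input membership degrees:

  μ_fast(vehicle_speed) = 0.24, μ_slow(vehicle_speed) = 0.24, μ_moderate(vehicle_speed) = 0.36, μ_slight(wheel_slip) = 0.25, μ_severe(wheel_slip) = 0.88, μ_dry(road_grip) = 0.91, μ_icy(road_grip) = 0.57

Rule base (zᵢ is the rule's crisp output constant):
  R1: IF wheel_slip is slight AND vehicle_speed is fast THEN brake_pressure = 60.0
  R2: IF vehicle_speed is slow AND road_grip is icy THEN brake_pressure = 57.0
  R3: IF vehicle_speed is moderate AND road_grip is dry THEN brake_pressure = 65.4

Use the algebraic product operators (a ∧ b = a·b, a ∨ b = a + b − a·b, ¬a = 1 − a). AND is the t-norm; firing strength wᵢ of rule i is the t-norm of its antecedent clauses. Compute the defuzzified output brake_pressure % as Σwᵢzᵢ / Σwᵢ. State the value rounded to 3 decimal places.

62.591

R1 (z=60.0): slight=0.25, fast=0.24; AND[a·b] → w = 0.0600
R2 (z=57.0): slow=0.24, icy=0.57; AND[a·b] → w = 0.1368
R3 (z=65.4): moderate=0.36, dry=0.91; AND[a·b] → w = 0.3276
Weighted average = (0.0600·60.0 + 0.1368·57.0 + 0.3276·65.4) / (0.0600 + 0.1368 + 0.3276)
  = 32.8226 / 0.5244 = 62.591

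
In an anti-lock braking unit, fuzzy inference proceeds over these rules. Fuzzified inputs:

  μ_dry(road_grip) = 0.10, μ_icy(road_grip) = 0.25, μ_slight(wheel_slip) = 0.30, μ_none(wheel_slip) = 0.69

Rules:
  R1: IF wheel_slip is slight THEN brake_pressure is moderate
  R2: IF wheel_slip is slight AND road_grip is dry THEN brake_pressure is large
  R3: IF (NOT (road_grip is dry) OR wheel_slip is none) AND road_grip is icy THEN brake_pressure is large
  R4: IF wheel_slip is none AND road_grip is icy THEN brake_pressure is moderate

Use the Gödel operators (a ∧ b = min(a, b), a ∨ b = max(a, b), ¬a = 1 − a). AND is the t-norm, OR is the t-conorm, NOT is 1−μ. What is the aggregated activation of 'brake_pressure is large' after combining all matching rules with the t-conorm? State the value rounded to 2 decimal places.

0.25

R1: slight=0.30 → w = 0.30
R2: slight=0.30, dry=0.10; AND[min(a, b)] → w = 0.10
R3: (¬dry=1−0.10=0.90 OR none=0.69) = 0.90; AND[min(a, b)] with icy=0.25 → w = 0.25
R4: none=0.69, icy=0.25; AND[min(a, b)] → w = 0.25
Rules with consequent 'large': {R2, R3} → strengths 0.10, 0.25
Aggregate via t-conorm [max(a, b)]: 0.25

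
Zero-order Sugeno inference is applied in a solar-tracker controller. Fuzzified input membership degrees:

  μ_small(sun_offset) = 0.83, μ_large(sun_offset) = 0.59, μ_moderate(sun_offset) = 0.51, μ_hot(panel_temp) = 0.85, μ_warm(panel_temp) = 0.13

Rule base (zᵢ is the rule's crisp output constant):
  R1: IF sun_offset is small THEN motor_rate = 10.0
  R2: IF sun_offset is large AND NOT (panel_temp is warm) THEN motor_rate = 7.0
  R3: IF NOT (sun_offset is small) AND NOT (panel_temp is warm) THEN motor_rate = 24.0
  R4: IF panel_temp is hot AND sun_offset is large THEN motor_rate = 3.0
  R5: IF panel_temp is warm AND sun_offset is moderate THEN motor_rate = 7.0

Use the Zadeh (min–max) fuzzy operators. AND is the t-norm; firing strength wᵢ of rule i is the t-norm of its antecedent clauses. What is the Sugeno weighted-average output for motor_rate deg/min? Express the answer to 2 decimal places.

R1 (z=10.0): small=0.83 → w = 0.83
R2 (z=7.0): large=0.59, ¬warm=1−0.13=0.87; AND[min(a, b)] → w = 0.59
R3 (z=24.0): ¬small=1−0.83=0.17, ¬warm=1−0.13=0.87; AND[min(a, b)] → w = 0.17
R4 (z=3.0): hot=0.85, large=0.59; AND[min(a, b)] → w = 0.59
R5 (z=7.0): warm=0.13, moderate=0.51; AND[min(a, b)] → w = 0.13
Weighted average = (0.83·10.0 + 0.59·7.0 + 0.17·24.0 + 0.59·3.0 + 0.13·7.0) / (0.83 + 0.59 + 0.17 + 0.59 + 0.13)
  = 19.1900 / 2.3100 = 8.31

8.31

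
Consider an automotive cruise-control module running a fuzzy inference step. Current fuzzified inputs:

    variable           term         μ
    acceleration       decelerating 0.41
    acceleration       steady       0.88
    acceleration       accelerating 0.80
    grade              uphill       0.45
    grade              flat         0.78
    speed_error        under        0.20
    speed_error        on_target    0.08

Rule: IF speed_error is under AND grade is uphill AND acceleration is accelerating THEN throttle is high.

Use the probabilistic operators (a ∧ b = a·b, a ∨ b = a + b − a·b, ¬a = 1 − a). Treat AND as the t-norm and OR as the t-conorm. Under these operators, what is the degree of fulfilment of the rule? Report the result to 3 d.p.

0.072

firing strength: under=0.20, uphill=0.45, accelerating=0.80; AND[a·b] → w = 0.0720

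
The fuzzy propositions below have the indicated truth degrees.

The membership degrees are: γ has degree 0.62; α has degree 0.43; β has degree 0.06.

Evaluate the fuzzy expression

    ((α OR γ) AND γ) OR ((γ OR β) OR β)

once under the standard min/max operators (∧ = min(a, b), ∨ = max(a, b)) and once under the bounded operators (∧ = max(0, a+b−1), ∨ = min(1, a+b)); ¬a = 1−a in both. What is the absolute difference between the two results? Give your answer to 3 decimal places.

0.380

Under standard min/max:
  α OR γ = max(a, b) on (0.43, 0.62) = 0.62
  (α OR γ) AND γ = min(a, b) on (0.62, 0.62) = 0.62
  γ OR β = max(a, b) on (0.62, 0.06) = 0.62
  (γ OR β) OR β = max(a, b) on (0.62, 0.06) = 0.62
  ((α OR γ) AND γ) OR ((γ OR β) OR β) = max(a, b) on (0.62, 0.62) = 0.62
  → value = 0.6200
Under bounded:
  α OR γ = min(1, a+b) on (0.43, 0.62) = 1.00
  (α OR γ) AND γ = max(0, a+b−1) on (1.00, 0.62) = 0.62
  γ OR β = min(1, a+b) on (0.62, 0.06) = 0.68
  (γ OR β) OR β = min(1, a+b) on (0.68, 0.06) = 0.74
  ((α OR γ) AND γ) OR ((γ OR β) OR β) = min(1, a+b) on (0.62, 0.74) = 1.00
  → value = 1.0000
|0.6200 − 1.0000| = 0.380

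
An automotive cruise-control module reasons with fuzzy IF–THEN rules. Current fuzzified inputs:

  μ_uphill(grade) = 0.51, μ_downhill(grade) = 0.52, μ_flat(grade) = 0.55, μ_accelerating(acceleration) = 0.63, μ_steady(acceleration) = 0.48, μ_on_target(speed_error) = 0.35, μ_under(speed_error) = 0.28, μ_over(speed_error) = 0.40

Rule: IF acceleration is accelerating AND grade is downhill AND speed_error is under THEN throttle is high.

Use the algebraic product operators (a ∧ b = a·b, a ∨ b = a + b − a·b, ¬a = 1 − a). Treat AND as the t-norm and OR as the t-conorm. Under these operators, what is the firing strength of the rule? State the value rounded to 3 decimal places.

0.092

firing strength: accelerating=0.63, downhill=0.52, under=0.28; AND[a·b] → w = 0.0917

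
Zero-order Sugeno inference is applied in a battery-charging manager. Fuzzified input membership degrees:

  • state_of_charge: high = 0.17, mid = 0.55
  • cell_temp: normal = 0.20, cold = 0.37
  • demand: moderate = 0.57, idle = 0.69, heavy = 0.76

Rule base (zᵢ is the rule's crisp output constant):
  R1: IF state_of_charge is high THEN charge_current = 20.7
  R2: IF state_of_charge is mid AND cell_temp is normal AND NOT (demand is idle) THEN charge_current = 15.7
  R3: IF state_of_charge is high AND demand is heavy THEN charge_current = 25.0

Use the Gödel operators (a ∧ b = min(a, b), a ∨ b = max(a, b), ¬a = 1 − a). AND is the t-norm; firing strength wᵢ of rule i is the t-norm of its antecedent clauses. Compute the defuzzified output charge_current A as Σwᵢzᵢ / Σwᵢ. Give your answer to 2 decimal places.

R1 (z=20.7): high=0.17 → w = 0.17
R2 (z=15.7): mid=0.55, normal=0.20, ¬idle=1−0.69=0.31; AND[min(a, b)] → w = 0.20
R3 (z=25.0): high=0.17, heavy=0.76; AND[min(a, b)] → w = 0.17
Weighted average = (0.17·20.7 + 0.20·15.7 + 0.17·25.0) / (0.17 + 0.20 + 0.17)
  = 10.9090 / 0.5400 = 20.20

20.20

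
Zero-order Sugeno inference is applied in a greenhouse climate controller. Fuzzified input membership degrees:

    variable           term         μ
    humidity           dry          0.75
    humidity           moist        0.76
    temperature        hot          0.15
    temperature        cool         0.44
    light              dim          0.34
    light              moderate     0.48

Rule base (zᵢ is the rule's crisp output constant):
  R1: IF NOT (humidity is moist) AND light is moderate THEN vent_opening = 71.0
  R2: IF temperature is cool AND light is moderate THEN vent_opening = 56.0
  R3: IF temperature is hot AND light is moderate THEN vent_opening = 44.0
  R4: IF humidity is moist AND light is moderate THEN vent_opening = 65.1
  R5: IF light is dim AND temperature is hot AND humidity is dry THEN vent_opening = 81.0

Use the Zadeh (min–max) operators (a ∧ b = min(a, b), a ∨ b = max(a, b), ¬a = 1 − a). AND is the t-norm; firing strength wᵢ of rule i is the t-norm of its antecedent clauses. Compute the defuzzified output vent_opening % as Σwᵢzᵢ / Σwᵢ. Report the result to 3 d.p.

R1 (z=71.0): ¬moist=1−0.76=0.24, moderate=0.48; AND[min(a, b)] → w = 0.24
R2 (z=56.0): cool=0.44, moderate=0.48; AND[min(a, b)] → w = 0.44
R3 (z=44.0): hot=0.15, moderate=0.48; AND[min(a, b)] → w = 0.15
R4 (z=65.1): moist=0.76, moderate=0.48; AND[min(a, b)] → w = 0.48
R5 (z=81.0): dim=0.34, hot=0.15, dry=0.75; AND[min(a, b)] → w = 0.15
Weighted average = (0.24·71.0 + 0.44·56.0 + 0.15·44.0 + 0.48·65.1 + 0.15·81.0) / (0.24 + 0.44 + 0.15 + 0.48 + 0.15)
  = 91.6780 / 1.4600 = 62.793

62.793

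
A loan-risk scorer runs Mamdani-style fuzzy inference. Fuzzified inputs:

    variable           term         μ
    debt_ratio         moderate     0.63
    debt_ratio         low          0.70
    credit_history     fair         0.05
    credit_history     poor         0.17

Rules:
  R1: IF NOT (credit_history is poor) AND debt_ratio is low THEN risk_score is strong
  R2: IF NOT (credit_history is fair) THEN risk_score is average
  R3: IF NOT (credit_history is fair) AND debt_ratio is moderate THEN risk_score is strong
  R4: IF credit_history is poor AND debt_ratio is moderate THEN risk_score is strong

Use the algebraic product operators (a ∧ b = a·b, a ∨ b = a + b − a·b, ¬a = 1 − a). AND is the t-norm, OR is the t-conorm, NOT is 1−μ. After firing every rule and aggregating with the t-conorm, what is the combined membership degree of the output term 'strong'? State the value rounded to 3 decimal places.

R1: ¬poor=1−0.17=0.83, low=0.70; AND[a·b] → w = 0.5810
R2: ¬fair=1−0.05=0.95 → w = 0.9500
R3: ¬fair=1−0.05=0.95, moderate=0.63; AND[a·b] → w = 0.5985
R4: poor=0.17, moderate=0.63; AND[a·b] → w = 0.1071
Rules with consequent 'strong': {R1, R3, R4} → strengths 0.5810, 0.5985, 0.1071
Aggregate via t-conorm [a + b − a·b]: 0.8498

0.850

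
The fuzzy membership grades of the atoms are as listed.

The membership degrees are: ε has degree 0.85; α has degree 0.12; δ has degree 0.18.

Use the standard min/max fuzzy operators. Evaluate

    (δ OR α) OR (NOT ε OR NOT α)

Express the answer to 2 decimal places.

δ OR α = max(a, b) on (0.18, 0.12) = 0.18
NOT ε = 1 − 0.85 = 0.15
NOT α = 1 − 0.12 = 0.88
NOT ε OR NOT α = max(a, b) on (0.15, 0.88) = 0.88
(δ OR α) OR (NOT ε OR NOT α) = max(a, b) on (0.18, 0.88) = 0.88

0.88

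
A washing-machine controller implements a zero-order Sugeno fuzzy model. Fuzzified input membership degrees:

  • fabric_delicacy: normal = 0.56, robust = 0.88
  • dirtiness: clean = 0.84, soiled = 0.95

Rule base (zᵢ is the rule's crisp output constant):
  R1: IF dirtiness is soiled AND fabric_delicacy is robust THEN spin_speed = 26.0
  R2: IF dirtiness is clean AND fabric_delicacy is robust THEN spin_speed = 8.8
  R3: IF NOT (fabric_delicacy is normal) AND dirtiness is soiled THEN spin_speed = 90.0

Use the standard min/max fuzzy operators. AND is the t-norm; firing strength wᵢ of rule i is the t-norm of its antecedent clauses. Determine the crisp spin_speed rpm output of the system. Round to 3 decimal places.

R1 (z=26.0): soiled=0.95, robust=0.88; AND[min(a, b)] → w = 0.88
R2 (z=8.8): clean=0.84, robust=0.88; AND[min(a, b)] → w = 0.84
R3 (z=90.0): ¬normal=1−0.56=0.44, soiled=0.95; AND[min(a, b)] → w = 0.44
Weighted average = (0.88·26.0 + 0.84·8.8 + 0.44·90.0) / (0.88 + 0.84 + 0.44)
  = 69.8720 / 2.1600 = 32.348

32.348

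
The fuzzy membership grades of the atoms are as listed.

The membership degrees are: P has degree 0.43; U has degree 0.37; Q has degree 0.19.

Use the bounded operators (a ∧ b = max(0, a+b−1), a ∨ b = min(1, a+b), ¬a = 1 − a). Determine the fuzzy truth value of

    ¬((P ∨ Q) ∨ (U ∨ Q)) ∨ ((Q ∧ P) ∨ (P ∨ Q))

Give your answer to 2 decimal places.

0.62

P ∨ Q = min(1, a+b) on (0.43, 0.19) = 0.62
U ∨ Q = min(1, a+b) on (0.37, 0.19) = 0.56
(P ∨ Q) ∨ (U ∨ Q) = min(1, a+b) on (0.62, 0.56) = 1.00
¬((P ∨ Q) ∨ (U ∨ Q)) = 1 − 1.00 = 0.00
Q ∧ P = max(0, a+b−1) on (0.19, 0.43) = 0.00
P ∨ Q = min(1, a+b) on (0.43, 0.19) = 0.62
(Q ∧ P) ∨ (P ∨ Q) = min(1, a+b) on (0.00, 0.62) = 0.62
¬((P ∨ Q) ∨ (U ∨ Q)) ∨ ((Q ∧ P) ∨ (P ∨ Q)) = min(1, a+b) on (0.00, 0.62) = 0.62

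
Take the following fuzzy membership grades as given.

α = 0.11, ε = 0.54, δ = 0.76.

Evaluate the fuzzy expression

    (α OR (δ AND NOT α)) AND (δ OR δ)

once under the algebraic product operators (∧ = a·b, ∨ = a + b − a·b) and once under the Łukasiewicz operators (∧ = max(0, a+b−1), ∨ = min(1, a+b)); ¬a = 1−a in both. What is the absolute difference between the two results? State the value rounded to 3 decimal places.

Under algebraic product:
  NOT α = 1 − 0.1100 = 0.8900
  δ AND NOT α = a·b on (0.7600, 0.8900) = 0.6764
  α OR (δ AND NOT α) = a + b − a·b on (0.1100, 0.6764) = 0.7120
  δ OR δ = a + b − a·b on (0.7600, 0.7600) = 0.9424
  (α OR (δ AND NOT α)) AND (δ OR δ) = a·b on (0.7120, 0.9424) = 0.6710
  → value = 0.6710
Under Łukasiewicz:
  NOT α = 1 − 0.11 = 0.89
  δ AND NOT α = max(0, a+b−1) on (0.76, 0.89) = 0.65
  α OR (δ AND NOT α) = min(1, a+b) on (0.11, 0.65) = 0.76
  δ OR δ = min(1, a+b) on (0.76, 0.76) = 1.00
  (α OR (δ AND NOT α)) AND (δ OR δ) = max(0, a+b−1) on (0.76, 1.00) = 0.76
  → value = 0.7600
|0.6710 − 0.7600| = 0.089

0.089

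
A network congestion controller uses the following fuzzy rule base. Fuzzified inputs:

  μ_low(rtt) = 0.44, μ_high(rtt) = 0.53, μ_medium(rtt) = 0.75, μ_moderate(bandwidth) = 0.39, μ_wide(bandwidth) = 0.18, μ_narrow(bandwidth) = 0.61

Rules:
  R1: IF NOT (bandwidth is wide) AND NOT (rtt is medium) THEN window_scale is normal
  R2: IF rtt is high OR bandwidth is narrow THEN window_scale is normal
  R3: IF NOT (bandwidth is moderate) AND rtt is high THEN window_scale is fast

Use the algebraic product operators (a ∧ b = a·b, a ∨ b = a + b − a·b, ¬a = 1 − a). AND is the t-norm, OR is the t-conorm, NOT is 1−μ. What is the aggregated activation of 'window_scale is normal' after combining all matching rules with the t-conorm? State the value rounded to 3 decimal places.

0.854

R1: ¬wide=1−0.18=0.82, ¬medium=1−0.75=0.25; AND[a·b] → w = 0.2050
R2: high=0.53, narrow=0.61; OR[a + b − a·b] → w = 0.8167
R3: ¬moderate=1−0.39=0.61, high=0.53; AND[a·b] → w = 0.3233
Rules with consequent 'normal': {R1, R2} → strengths 0.2050, 0.8167
Aggregate via t-conorm [a + b − a·b]: 0.8543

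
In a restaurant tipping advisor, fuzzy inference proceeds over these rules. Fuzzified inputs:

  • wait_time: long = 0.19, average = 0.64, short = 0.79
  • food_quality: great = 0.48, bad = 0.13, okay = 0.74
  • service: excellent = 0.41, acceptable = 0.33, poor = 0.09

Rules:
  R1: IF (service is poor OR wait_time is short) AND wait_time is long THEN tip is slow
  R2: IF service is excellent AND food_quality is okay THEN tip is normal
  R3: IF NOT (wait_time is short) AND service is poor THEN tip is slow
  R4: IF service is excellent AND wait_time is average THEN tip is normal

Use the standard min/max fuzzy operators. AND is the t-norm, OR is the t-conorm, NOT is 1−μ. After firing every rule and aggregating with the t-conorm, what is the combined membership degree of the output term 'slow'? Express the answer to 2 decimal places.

R1: (poor=0.09 OR short=0.79) = 0.79; AND[min(a, b)] with long=0.19 → w = 0.19
R2: excellent=0.41, okay=0.74; AND[min(a, b)] → w = 0.41
R3: ¬short=1−0.79=0.21, poor=0.09; AND[min(a, b)] → w = 0.09
R4: excellent=0.41, average=0.64; AND[min(a, b)] → w = 0.41
Rules with consequent 'slow': {R1, R3} → strengths 0.19, 0.09
Aggregate via t-conorm [max(a, b)]: 0.19

0.19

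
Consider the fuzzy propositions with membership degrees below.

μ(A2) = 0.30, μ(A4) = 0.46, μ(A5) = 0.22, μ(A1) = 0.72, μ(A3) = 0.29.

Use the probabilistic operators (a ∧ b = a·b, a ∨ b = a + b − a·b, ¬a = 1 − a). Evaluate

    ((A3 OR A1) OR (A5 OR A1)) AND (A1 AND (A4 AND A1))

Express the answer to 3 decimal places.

A3 OR A1 = a + b − a·b on (0.2900, 0.7200) = 0.8012
A5 OR A1 = a + b − a·b on (0.2200, 0.7200) = 0.7816
(A3 OR A1) OR (A5 OR A1) = a + b − a·b on (0.8012, 0.7816) = 0.9566
A4 AND A1 = a·b on (0.4600, 0.7200) = 0.3312
A1 AND (A4 AND A1) = a·b on (0.7200, 0.3312) = 0.2385
((A3 OR A1) OR (A5 OR A1)) AND (A1 AND (A4 AND A1)) = a·b on (0.9566, 0.2385) = 0.2281

0.228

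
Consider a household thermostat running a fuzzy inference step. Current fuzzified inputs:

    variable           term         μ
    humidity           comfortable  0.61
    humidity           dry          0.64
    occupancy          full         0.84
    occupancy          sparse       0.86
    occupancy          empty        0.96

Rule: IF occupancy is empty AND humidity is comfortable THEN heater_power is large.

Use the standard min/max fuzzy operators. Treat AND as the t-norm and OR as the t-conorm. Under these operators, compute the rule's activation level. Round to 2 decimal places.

0.61

firing strength: empty=0.96, comfortable=0.61; AND[min(a, b)] → w = 0.61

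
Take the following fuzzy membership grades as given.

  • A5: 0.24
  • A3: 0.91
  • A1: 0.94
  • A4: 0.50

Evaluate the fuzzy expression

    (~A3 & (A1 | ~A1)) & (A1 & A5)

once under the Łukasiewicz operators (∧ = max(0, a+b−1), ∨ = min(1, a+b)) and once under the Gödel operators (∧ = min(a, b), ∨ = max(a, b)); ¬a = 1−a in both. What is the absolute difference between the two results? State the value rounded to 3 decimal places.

Under Łukasiewicz:
  ~A3 = 1 − 0.91 = 0.09
  ~A1 = 1 − 0.94 = 0.06
  A1 | ~A1 = min(1, a+b) on (0.94, 0.06) = 1.00
  ~A3 & (A1 | ~A1) = max(0, a+b−1) on (0.09, 1.00) = 0.09
  A1 & A5 = max(0, a+b−1) on (0.94, 0.24) = 0.18
  (~A3 & (A1 | ~A1)) & (A1 & A5) = max(0, a+b−1) on (0.09, 0.18) = 0.00
  → value = 0.0000
Under Gödel:
  ~A3 = 1 − 0.91 = 0.09
  ~A1 = 1 − 0.94 = 0.06
  A1 | ~A1 = max(a, b) on (0.94, 0.06) = 0.94
  ~A3 & (A1 | ~A1) = min(a, b) on (0.09, 0.94) = 0.09
  A1 & A5 = min(a, b) on (0.94, 0.24) = 0.24
  (~A3 & (A1 | ~A1)) & (A1 & A5) = min(a, b) on (0.09, 0.24) = 0.09
  → value = 0.0900
|0.0000 − 0.0900| = 0.090

0.090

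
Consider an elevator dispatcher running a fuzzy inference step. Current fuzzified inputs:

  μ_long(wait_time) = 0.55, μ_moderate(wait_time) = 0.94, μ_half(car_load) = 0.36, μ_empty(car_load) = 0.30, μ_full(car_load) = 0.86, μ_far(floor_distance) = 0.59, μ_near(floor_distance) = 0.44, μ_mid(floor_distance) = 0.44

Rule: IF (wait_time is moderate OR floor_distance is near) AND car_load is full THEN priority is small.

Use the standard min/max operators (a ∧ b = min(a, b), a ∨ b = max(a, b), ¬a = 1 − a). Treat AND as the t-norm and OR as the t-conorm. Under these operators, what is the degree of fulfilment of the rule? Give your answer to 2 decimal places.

0.86

firing strength: (moderate=0.94 OR near=0.44) = 0.94; AND[min(a, b)] with full=0.86 → w = 0.86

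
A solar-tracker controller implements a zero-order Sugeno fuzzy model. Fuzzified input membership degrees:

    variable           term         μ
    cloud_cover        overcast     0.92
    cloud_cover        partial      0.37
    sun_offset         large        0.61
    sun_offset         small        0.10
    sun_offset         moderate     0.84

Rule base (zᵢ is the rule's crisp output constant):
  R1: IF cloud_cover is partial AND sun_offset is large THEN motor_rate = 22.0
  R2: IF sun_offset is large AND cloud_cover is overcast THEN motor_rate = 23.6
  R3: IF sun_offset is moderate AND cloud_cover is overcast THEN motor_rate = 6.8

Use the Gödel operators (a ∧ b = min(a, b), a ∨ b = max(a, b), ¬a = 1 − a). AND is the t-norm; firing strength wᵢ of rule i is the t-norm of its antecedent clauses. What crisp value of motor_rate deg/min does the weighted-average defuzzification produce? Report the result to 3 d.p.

15.521

R1 (z=22.0): partial=0.37, large=0.61; AND[min(a, b)] → w = 0.37
R2 (z=23.6): large=0.61, overcast=0.92; AND[min(a, b)] → w = 0.61
R3 (z=6.8): moderate=0.84, overcast=0.92; AND[min(a, b)] → w = 0.84
Weighted average = (0.37·22.0 + 0.61·23.6 + 0.84·6.8) / (0.37 + 0.61 + 0.84)
  = 28.2480 / 1.8200 = 15.521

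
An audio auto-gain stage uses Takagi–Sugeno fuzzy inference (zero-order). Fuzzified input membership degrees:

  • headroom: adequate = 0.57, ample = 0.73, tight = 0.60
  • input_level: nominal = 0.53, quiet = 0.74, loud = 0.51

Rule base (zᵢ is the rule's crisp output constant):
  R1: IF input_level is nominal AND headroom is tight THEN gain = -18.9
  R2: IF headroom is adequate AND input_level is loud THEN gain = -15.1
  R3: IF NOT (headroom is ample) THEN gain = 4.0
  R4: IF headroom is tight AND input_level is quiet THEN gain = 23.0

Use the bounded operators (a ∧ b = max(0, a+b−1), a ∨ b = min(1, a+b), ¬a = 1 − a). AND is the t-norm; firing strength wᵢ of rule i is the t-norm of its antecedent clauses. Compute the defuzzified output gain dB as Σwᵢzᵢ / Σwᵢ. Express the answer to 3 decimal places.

R1 (z=-18.9): nominal=0.53, tight=0.60; AND[max(0, a+b−1)] → w = 0.13
R2 (z=-15.1): adequate=0.57, loud=0.51; AND[max(0, a+b−1)] → w = 0.08
R3 (z=4.0): ¬ample=1−0.73=0.27 → w = 0.27
R4 (z=23.0): tight=0.60, quiet=0.74; AND[max(0, a+b−1)] → w = 0.34
Weighted average = (0.13·-18.9 + 0.08·-15.1 + 0.27·4.0 + 0.34·23.0) / (0.13 + 0.08 + 0.27 + 0.34)
  = 5.2350 / 0.8200 = 6.384

6.384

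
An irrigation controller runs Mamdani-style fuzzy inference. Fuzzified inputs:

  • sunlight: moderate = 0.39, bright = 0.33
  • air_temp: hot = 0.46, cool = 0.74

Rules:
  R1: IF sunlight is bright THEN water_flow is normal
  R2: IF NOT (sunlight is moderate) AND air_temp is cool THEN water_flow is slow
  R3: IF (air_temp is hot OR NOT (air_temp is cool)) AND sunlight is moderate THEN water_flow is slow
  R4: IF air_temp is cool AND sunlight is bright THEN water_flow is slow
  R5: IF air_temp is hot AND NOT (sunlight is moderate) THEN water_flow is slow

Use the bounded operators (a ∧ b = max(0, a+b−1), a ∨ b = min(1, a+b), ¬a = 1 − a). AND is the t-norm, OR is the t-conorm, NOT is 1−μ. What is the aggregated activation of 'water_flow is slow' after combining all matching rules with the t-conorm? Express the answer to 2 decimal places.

0.60

R1: bright=0.33 → w = 0.33
R2: ¬moderate=1−0.39=0.61, cool=0.74; AND[max(0, a+b−1)] → w = 0.35
R3: (hot=0.46 OR ¬cool=1−0.74=0.26) = 0.72; AND[max(0, a+b−1)] with moderate=0.39 → w = 0.11
R4: cool=0.74, bright=0.33; AND[max(0, a+b−1)] → w = 0.07
R5: hot=0.46, ¬moderate=1−0.39=0.61; AND[max(0, a+b−1)] → w = 0.07
Rules with consequent 'slow': {R2, R3, R4, R5} → strengths 0.35, 0.11, 0.07, 0.07
Aggregate via t-conorm [min(1, a+b)]: 0.60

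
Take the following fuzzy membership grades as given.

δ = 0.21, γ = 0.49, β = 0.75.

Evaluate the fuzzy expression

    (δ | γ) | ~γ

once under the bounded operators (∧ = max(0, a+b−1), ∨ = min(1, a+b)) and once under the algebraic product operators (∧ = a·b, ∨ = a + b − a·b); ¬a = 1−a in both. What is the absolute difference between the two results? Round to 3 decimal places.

Under bounded:
  δ | γ = min(1, a+b) on (0.21, 0.49) = 0.70
  ~γ = 1 − 0.49 = 0.51
  (δ | γ) | ~γ = min(1, a+b) on (0.70, 0.51) = 1.00
  → value = 1.0000
Under algebraic product:
  δ | γ = a + b − a·b on (0.2100, 0.4900) = 0.5971
  ~γ = 1 − 0.4900 = 0.5100
  (δ | γ) | ~γ = a + b − a·b on (0.5971, 0.5100) = 0.8026
  → value = 0.8026
|1.0000 − 0.8026| = 0.197

0.197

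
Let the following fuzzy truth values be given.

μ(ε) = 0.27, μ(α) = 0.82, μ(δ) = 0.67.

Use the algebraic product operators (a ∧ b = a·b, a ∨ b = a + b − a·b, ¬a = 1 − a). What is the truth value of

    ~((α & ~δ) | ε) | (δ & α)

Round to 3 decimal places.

~δ = 1 − 0.6700 = 0.3300
α & ~δ = a·b on (0.8200, 0.3300) = 0.2706
(α & ~δ) | ε = a + b − a·b on (0.2706, 0.2700) = 0.4675
~((α & ~δ) | ε) = 1 − 0.4675 = 0.5325
δ & α = a·b on (0.6700, 0.8200) = 0.5494
~((α & ~δ) | ε) | (δ & α) = a + b − a·b on (0.5325, 0.5494) = 0.7893

0.789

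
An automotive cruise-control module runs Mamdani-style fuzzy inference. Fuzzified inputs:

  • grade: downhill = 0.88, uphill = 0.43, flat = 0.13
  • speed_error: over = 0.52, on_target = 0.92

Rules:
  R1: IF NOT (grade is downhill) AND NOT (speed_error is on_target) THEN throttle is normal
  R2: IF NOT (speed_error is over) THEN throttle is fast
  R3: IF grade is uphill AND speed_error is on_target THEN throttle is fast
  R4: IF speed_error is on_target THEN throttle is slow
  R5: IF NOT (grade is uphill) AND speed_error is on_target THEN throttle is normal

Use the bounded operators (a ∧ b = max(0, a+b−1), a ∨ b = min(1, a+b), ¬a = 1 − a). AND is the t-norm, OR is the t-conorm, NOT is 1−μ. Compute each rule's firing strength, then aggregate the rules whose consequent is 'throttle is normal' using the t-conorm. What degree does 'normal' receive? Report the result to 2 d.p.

0.49

R1: ¬downhill=1−0.88=0.12, ¬on_target=1−0.92=0.08; AND[max(0, a+b−1)] → w = 0.00
R2: ¬over=1−0.52=0.48 → w = 0.48
R3: uphill=0.43, on_target=0.92; AND[max(0, a+b−1)] → w = 0.35
R4: on_target=0.92 → w = 0.92
R5: ¬uphill=1−0.43=0.57, on_target=0.92; AND[max(0, a+b−1)] → w = 0.49
Rules with consequent 'normal': {R1, R5} → strengths 0.00, 0.49
Aggregate via t-conorm [min(1, a+b)]: 0.49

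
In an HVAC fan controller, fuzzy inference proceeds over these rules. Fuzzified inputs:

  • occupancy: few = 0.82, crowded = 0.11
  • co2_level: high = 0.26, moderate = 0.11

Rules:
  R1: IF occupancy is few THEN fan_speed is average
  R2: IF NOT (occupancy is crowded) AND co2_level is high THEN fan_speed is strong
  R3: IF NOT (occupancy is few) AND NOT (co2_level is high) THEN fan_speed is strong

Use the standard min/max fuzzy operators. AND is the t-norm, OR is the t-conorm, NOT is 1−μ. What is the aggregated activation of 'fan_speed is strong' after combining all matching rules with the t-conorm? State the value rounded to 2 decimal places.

R1: few=0.82 → w = 0.82
R2: ¬crowded=1−0.11=0.89, high=0.26; AND[min(a, b)] → w = 0.26
R3: ¬few=1−0.82=0.18, ¬high=1−0.26=0.74; AND[min(a, b)] → w = 0.18
Rules with consequent 'strong': {R2, R3} → strengths 0.26, 0.18
Aggregate via t-conorm [max(a, b)]: 0.26

0.26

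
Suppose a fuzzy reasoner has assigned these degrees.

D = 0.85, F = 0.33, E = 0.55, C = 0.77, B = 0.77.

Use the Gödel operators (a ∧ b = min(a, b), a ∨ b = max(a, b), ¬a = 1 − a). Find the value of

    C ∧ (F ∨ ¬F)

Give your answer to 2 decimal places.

0.67

¬F = 1 − 0.33 = 0.67
F ∨ ¬F = max(a, b) on (0.33, 0.67) = 0.67
C ∧ (F ∨ ¬F) = min(a, b) on (0.77, 0.67) = 0.67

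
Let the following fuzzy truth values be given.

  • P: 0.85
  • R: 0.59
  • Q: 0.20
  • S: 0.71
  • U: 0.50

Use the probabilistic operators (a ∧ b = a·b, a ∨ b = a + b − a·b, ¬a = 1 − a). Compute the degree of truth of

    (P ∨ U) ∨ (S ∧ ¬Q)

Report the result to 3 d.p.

P ∨ U = a + b − a·b on (0.8500, 0.5000) = 0.9250
¬Q = 1 − 0.2000 = 0.8000
S ∧ ¬Q = a·b on (0.7100, 0.8000) = 0.5680
(P ∨ U) ∨ (S ∧ ¬Q) = a + b − a·b on (0.9250, 0.5680) = 0.9676

0.968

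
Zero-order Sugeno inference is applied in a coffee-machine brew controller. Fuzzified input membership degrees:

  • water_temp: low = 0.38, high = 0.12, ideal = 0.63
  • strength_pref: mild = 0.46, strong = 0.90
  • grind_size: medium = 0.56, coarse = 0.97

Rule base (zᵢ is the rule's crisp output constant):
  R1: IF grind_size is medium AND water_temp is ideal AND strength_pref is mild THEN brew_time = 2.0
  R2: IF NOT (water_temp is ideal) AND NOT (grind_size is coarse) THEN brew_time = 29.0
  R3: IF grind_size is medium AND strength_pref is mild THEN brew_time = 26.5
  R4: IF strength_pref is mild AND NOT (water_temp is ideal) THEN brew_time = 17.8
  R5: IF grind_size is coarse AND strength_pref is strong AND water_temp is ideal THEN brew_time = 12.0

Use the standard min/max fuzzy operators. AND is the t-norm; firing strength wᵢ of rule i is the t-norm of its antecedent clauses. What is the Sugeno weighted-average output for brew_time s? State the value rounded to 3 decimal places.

R1 (z=2.0): medium=0.56, ideal=0.63, mild=0.46; AND[min(a, b)] → w = 0.46
R2 (z=29.0): ¬ideal=1−0.63=0.37, ¬coarse=1−0.97=0.03; AND[min(a, b)] → w = 0.03
R3 (z=26.5): medium=0.56, mild=0.46; AND[min(a, b)] → w = 0.46
R4 (z=17.8): mild=0.46, ¬ideal=1−0.63=0.37; AND[min(a, b)] → w = 0.37
R5 (z=12.0): coarse=0.97, strong=0.90, ideal=0.63; AND[min(a, b)] → w = 0.63
Weighted average = (0.46·2.0 + 0.03·29.0 + 0.46·26.5 + 0.37·17.8 + 0.63·12.0) / (0.46 + 0.03 + 0.46 + 0.37 + 0.63)
  = 28.1260 / 1.9500 = 14.424

14.424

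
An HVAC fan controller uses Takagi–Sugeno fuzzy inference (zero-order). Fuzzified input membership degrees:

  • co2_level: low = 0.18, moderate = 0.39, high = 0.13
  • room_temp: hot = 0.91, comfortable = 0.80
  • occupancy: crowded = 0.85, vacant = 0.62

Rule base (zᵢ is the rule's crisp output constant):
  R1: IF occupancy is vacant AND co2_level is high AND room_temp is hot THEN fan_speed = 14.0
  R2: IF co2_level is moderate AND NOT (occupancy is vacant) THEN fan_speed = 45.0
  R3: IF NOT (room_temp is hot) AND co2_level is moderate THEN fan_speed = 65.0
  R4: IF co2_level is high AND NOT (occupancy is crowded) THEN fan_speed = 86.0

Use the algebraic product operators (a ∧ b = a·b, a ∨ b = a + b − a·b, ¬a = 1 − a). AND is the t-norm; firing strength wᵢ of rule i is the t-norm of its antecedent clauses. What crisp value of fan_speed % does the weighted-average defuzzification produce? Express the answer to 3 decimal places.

R1 (z=14.0): vacant=0.62, high=0.13, hot=0.91; AND[a·b] → w = 0.0733
R2 (z=45.0): moderate=0.39, ¬vacant=1−0.62=0.38; AND[a·b] → w = 0.1482
R3 (z=65.0): ¬hot=1−0.91=0.09, moderate=0.39; AND[a·b] → w = 0.0351
R4 (z=86.0): high=0.13, ¬crowded=1−0.85=0.15; AND[a·b] → w = 0.0195
Weighted average = (0.0733·14.0 + 0.1482·45.0 + 0.0351·65.0 + 0.0195·86.0) / (0.0733 + 0.1482 + 0.0351 + 0.0195)
  = 11.6543 / 0.2761 = 42.204

42.204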